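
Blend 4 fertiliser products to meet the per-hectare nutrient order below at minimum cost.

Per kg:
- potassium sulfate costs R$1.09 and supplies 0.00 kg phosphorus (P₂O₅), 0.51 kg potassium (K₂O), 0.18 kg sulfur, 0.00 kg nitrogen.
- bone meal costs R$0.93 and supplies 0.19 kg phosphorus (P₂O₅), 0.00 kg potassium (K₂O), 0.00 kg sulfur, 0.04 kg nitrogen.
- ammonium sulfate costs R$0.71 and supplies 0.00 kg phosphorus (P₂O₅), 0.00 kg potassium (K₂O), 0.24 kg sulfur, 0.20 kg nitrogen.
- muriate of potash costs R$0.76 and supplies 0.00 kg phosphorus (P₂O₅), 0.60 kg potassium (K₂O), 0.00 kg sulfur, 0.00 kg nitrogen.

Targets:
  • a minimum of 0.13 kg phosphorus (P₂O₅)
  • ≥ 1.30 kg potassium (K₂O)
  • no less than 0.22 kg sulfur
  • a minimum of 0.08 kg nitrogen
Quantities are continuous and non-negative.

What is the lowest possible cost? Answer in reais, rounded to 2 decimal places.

This is a linear program. Let x1 = kg of potassium sulfate, x2 = kg of bone meal, x3 = kg of ammonium sulfate, x4 = kg of muriate of potash.
Minimise 1.09x1 + 0.93x2 + 0.71x3 + 0.76x4 s.t.:
  0.19x2 ≥ 0.13   (phosphorus (P₂O₅))
  0.51x1 + 0.6x4 ≥ 1.3   (potassium (K₂O))
  0.18x1 + 0.24x3 ≥ 0.22   (sulfur)
  0.04x2 + 0.2x3 ≥ 0.08   (nitrogen)
  x1, x2, x3, x4 ≥ 0.
The optimal mix uses every input. Binding constraints: phosphorus (P₂O₅), potassium (K₂O), sulfur, nitrogen.
That vertex is x1 = 0.8713, x2 = 0.6842, x3 = 0.2632, x4 = 1.426.
Hence cost = 1.09·0.8713 + 0.93·0.6842 + 0.71·0.2632 + 0.76·1.426 = R$2.8567.

R$2.86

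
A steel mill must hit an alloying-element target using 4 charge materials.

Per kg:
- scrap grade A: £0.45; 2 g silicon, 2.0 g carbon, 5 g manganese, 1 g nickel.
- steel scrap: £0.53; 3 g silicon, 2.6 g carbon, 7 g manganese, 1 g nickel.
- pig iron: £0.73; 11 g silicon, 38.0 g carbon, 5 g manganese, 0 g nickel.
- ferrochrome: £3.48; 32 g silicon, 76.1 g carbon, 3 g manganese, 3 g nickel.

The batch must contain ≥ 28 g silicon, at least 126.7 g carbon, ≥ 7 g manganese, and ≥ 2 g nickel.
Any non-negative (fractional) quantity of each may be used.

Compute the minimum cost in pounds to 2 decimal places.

Let x1 = kg of scrap grade A, x2 = kg of steel scrap, x3 = kg of pig iron, x4 = kg of ferrochrome.
Minimize 0.45x1 + 0.53x2 + 0.73x3 + 3.48x4 with:
  2x1 + 3x2 + 11x3 + 32x4 ≥ 28   (silicon)
  2x1 + 2.6x2 + 38x3 + 76.1x4 ≥ 126.7   (carbon)
  5x1 + 7x2 + 5x3 + 3x4 ≥ 7   (manganese)
  1x1 + 1x2 + 3x4 ≥ 2   (nickel)
  x1, x2, x3, x4 ≥ 0.
The minimum-cost mix takes nothing from steel scrap, ferrochrome — only scrap grade A, pig iron. The carbon and nickel requirements are met with equality.
That vertex is x1 = 2, x3 = 3.229.
Hence cost = 0.45·2 + 0.73·3.229 = £3.2572.

£3.26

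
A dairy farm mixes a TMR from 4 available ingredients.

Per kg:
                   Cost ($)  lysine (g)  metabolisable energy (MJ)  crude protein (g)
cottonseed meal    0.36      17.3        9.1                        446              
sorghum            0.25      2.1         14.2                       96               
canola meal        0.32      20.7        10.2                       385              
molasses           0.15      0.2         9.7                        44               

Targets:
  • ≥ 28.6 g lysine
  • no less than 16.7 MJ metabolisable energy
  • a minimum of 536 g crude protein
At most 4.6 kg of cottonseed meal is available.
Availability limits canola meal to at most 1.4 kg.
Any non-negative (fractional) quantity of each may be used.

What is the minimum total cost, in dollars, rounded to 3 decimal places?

$0.482

Let x1 = kg of cottonseed meal, x2 = kg of sorghum, x3 = kg of canola meal, x4 = kg of molasses.
Minimise 0.36x1 + 0.25x2 + 0.32x3 + 0.15x4 with:
  17.3x1 + 2.1x2 + 20.7x3 + 0.2x4 ≥ 28.6   (lysine)
  9.1x1 + 14.2x2 + 10.2x3 + 9.7x4 ≥ 16.7   (metabolisable energy)
  446x1 + 96x2 + 385x3 + 44x4 ≥ 536   (crude protein)
  x1 ≤ 4.6
  x3 ≤ 1.4
  x1, x2, x3, x4 ≥ 0.
The optimal basis is {canola meal, molasses}; cottonseed meal, sorghum drop out. The lysine and metabolisable energy requirements are met with equality.
Optimal quantities: canola meal = 1.379 kg, molasses = 0.2715 kg.
Hence cost = 0.32·1.379 + 0.15·0.2715 = $0.48201.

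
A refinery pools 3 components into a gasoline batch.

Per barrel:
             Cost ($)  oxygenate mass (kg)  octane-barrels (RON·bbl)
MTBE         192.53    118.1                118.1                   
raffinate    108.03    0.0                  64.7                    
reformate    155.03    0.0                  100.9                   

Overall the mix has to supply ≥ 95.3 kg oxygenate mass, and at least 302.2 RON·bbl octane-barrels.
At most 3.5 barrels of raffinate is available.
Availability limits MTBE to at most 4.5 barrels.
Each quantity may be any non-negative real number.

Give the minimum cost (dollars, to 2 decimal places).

$473.26

Let x1 = barrels of MTBE, x2 = barrels of raffinate, x3 = barrels of reformate.
Minimise 192.53x1 + 108.03x2 + 155.03x3 s.t.:
  118.1x1 ≥ 95.3   (oxygenate mass)
  118.1x1 + 64.7x2 + 100.9x3 ≥ 302.2   (octane-barrels)
  x2 ≤ 3.5
  x1 ≤ 4.5
  x1, x2, x3 ≥ 0.
The optimal basis is {MTBE, reformate}; raffinate drops out. There the oxygenate mass and octane-barrels constraints are tight.
Optimal quantities: MTBE = 0.806943 barrels, reformate = 2.05055 barrels.
Objective = 192.53·0.806943 + 155.03·2.05055 = 473.2575.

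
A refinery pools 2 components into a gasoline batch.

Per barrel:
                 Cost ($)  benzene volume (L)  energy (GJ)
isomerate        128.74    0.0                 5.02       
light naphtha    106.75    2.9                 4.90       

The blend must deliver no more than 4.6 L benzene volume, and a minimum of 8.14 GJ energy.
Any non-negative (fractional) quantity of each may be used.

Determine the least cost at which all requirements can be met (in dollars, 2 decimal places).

This is a linear program. Let x1 = barrels of isomerate, x2 = barrels of light naphtha.
Minimize 128.74x1 + 106.75x2 subject to:
  2.9x2 ≤ 4.6   (benzene volume)
  5.02x1 + 4.9x2 ≥ 8.14   (energy)
  x1, x2 ≥ 0.
Both inputs are positive at the optimum. Binding constraints: benzene volume and energy.
Optimal quantities: isomerate = 0.073224 barrels, light naphtha = 1.5862 barrels.
Hence cost = 128.74·0.073224 + 106.75·1.5862 = $178.7537.

$178.75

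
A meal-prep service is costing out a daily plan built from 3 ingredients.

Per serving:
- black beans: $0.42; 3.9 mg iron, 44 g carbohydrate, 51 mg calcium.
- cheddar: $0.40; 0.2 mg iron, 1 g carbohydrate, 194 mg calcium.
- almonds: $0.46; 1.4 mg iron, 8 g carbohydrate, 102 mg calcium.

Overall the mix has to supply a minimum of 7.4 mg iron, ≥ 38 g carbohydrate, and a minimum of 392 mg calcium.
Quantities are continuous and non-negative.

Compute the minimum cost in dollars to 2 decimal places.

$1.38

Let x1 = servings of black beans, x2 = servings of cheddar, x3 = servings of almonds.
min 0.42x1 + 0.4x2 + 0.46x3 subject to:
  3.9x1 + 0.2x2 + 1.4x3 ≥ 7.4   (iron)
  44x1 + 1x2 + 8x3 ≥ 38   (carbohydrate)
  51x1 + 194x2 + 102x3 ≥ 392   (calcium)
  x1, x2, x3 ≥ 0.
The optimal basis is {black beans, cheddar}; almonds drops out. The iron and calcium requirements are met with equality.
Solving gives x1 = 1.818, x2 = 1.543.
Total cost: 0.42·1.818 + 0.4·1.543 = 1.3808.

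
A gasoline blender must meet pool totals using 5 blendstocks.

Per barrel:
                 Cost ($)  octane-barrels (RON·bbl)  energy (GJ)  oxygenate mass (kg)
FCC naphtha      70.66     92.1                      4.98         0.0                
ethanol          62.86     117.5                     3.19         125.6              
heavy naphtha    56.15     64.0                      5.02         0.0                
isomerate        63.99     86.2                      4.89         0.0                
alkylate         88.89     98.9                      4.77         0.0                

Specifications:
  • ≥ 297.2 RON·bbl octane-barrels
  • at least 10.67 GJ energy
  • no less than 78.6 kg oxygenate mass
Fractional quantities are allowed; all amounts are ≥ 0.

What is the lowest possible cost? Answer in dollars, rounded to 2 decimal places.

$176.36

Treat it as an LP. Let x1 = barrels of FCC naphtha, x2 = barrels of ethanol, x3 = barrels of heavy naphtha, x4 = barrels of isomerate, x5 = barrels of alkylate.
Minimise 70.66x1 + 62.86x2 + 56.15x3 + 63.99x4 + 88.89x5 subject to:
  92.1x1 + 117.5x2 + 64x3 + 86.2x4 + 98.9x5 ≥ 297.2   (octane-barrels)
  4.98x1 + 3.19x2 + 5.02x3 + 4.89x4 + 4.77x5 ≥ 10.67   (energy)
  125.6x2 ≥ 78.6   (oxygenate mass)
  x1, x2, x3, x4, x5 ≥ 0.
The cheapest feasible vertex uses only ethanol, heavy naphtha; FCC naphtha, isomerate, alkylate are not used. Binding constraints: octane-barrels and energy.
So ethanol = 2.0977 barrels, heavy naphtha = 0.79249 barrels.
Hence cost = 62.86·2.0977 + 56.15·0.79249 = $176.3597.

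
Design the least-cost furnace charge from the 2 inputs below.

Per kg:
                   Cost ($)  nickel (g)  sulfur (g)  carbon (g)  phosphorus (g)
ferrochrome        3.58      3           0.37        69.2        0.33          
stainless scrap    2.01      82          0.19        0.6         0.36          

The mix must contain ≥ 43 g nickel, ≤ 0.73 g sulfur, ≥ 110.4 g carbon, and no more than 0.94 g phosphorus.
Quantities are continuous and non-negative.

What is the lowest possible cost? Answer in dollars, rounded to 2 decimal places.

$6.63

Set it up as a linear program. Let x1 = kg of ferrochrome, x2 = kg of stainless scrap.
Minimize 3.58x1 + 2.01x2 with:
  3x1 + 82x2 ≥ 43   (nickel)
  0.37x1 + 0.19x2 ≤ 0.73   (sulfur)
  69.2x1 + 0.6x2 ≥ 110.4   (carbon)
  0.33x1 + 0.36x2 ≤ 0.94   (phosphorus)
  x1, x2 ≥ 0.
Both inputs are positive at the optimum. Binding constraints: nickel and carbon.
That vertex is x1 = 1.591, x2 = 0.4662.
Total cost: 3.58·1.591 + 2.01·0.4662 = 6.6328.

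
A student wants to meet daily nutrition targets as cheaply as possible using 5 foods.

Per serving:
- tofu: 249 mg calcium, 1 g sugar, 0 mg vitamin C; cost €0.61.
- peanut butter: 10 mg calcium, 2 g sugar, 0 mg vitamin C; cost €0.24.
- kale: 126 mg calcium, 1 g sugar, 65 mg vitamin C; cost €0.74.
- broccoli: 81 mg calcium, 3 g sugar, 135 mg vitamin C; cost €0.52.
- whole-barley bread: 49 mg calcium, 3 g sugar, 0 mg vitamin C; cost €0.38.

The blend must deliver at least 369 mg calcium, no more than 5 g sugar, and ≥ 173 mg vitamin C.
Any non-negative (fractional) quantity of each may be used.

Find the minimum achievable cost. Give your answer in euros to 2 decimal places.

Let x1 = servings of tofu, x2 = servings of peanut butter, x3 = servings of kale, x4 = servings of broccoli, x5 = servings of whole-barley bread.
min 0.61x1 + 0.24x2 + 0.74x3 + 0.52x4 + 0.38x5 subject to:
  249x1 + 10x2 + 126x3 + 81x4 + 49x5 ≥ 369   (calcium)
  1x1 + 2x2 + 1x3 + 3x4 + 3x5 ≤ 5   (sugar)
  65x3 + 135x4 ≥ 173   (vitamin C)
  x1, x2, x3, x4, x5 ≥ 0.
At the optimum only tofu, broccoli are positive (peanut butter, kale, whole-barley bread = 0). The calcium and vitamin C requirements are met with equality.
Solving gives x1 = 1.065, x4 = 1.281.
Cost = 0.61·1.065 + 0.52·1.281 = 1.3158.

€1.32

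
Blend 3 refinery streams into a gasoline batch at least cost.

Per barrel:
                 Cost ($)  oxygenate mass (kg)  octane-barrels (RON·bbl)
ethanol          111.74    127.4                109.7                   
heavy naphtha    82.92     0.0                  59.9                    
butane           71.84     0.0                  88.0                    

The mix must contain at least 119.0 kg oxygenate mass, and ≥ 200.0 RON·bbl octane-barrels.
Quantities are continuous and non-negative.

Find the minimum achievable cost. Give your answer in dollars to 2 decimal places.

Let x1 = barrels of ethanol, x2 = barrels of heavy naphtha, x3 = barrels of butane.
Minimise 111.74x1 + 82.92x2 + 71.84x3 with:
  127.4x1 ≥ 119   (oxygenate mass)
  109.7x1 + 59.9x2 + 88x3 ≥ 200   (octane-barrels)
  x1, x2, x3 ≥ 0.
The optimal basis is {ethanol, butane}; heavy naphtha drops out. Binding constraints: oxygenate mass and octane-barrels.
Optimal quantities: ethanol = 0.93407 barrels, butane = 1.1083 barrels.
Cost = 111.74·0.93407 + 71.84·1.1083 = 183.9933.

$183.99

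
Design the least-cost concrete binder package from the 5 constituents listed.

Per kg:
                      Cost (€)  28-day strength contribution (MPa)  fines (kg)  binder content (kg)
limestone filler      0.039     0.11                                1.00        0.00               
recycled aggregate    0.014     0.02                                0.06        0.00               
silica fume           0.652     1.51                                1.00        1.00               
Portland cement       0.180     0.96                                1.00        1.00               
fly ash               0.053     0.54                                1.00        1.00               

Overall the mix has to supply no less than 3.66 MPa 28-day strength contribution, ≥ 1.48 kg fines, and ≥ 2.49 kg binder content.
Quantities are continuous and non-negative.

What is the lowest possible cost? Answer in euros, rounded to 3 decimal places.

Let x1 = kg of limestone filler, x2 = kg of recycled aggregate, x3 = kg of silica fume, x4 = kg of Portland cement, x5 = kg of fly ash.
Minimize 0.039x1 + 0.014x2 + 0.652x3 + 0.18x4 + 0.053x5 s.t.:
  0.11x1 + 0.02x2 + 1.51x3 + 0.96x4 + 0.54x5 ≥ 3.66   (28-day strength contribution)
  1x1 + 0.06x2 + 1x3 + 1x4 + 1x5 ≥ 1.48   (fines)
  1x3 + 1x4 + 1x5 ≥ 2.49   (binder content)
  x1, x2, x3, x4, x5 ≥ 0.
The cheapest feasible vertex uses only fly ash; limestone filler, recycled aggregate, silica fume, Portland cement are not used. The 28-day strength contribution requirement is met with equality.
That vertex is x5 = 6.778.
Objective = 0.053·6.778 = 0.35923.

€0.359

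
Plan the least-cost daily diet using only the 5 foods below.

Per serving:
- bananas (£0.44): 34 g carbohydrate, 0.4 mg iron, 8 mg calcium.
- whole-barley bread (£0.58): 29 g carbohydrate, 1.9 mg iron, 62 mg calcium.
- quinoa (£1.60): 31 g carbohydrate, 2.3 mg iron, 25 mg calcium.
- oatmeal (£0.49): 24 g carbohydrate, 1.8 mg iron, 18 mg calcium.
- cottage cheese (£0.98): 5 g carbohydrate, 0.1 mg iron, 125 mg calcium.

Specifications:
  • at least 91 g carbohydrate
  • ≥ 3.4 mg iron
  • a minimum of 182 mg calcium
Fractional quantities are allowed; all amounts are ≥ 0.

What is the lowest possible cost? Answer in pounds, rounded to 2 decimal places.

Let x1 = servings of bananas, x2 = servings of whole-barley bread, x3 = servings of quinoa, x4 = servings of oatmeal, x5 = servings of cottage cheese.
min 0.44x1 + 0.58x2 + 1.6x3 + 0.49x4 + 0.98x5 subject to:
  34x1 + 29x2 + 31x3 + 24x4 + 5x5 ≥ 91   (carbohydrate)
  0.4x1 + 1.9x2 + 2.3x3 + 1.8x4 + 0.1x5 ≥ 3.4   (iron)
  8x1 + 62x2 + 25x3 + 18x4 + 125x5 ≥ 182   (calcium)
  x1, x2, x3, x4, x5 ≥ 0.
The optimal basis is {bananas, whole-barley bread}; quinoa, oatmeal, cottage cheese drop out. Binding constraints: carbohydrate and calcium.
Optimal quantities: bananas = 0.194 servings, whole-barley bread = 2.91 servings.
Hence cost = 0.44·0.194 + 0.58·2.91 = £1.7732.

£1.77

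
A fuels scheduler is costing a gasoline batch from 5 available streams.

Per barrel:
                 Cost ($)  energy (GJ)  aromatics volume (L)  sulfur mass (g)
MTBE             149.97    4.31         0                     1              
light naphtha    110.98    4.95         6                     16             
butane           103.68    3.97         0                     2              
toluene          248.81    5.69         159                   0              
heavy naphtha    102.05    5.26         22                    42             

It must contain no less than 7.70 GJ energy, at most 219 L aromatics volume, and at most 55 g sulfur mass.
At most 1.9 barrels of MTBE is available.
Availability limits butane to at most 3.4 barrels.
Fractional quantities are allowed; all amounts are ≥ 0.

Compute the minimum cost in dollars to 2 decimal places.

$153.51

Set it up as a linear program. Let x1 = barrels of MTBE, x2 = barrels of light naphtha, x3 = barrels of butane, x4 = barrels of toluene, x5 = barrels of heavy naphtha.
Minimize 149.97x1 + 110.98x2 + 103.68x3 + 248.81x4 + 102.05x5 with:
  4.31x1 + 4.95x2 + 3.97x3 + 5.69x4 + 5.26x5 ≥ 7.7   (energy)
  6x2 + 159x4 + 22x5 ≤ 219   (aromatics volume)
  1x1 + 16x2 + 2x3 + 42x5 ≤ 55   (sulfur mass)
  x1 ≤ 1.9
  x3 ≤ 3.4
  x1, x2, x3, x4, x5 ≥ 0.
At the optimum only light naphtha, heavy naphtha are positive (MTBE, butane, toluene = 0). Binding constraints: energy and sulfur mass.
Solving gives x2 = 0.275578, x5 = 1.20454.
Total cost: 110.98·0.275578 + 102.05·1.20454 = 153.5070.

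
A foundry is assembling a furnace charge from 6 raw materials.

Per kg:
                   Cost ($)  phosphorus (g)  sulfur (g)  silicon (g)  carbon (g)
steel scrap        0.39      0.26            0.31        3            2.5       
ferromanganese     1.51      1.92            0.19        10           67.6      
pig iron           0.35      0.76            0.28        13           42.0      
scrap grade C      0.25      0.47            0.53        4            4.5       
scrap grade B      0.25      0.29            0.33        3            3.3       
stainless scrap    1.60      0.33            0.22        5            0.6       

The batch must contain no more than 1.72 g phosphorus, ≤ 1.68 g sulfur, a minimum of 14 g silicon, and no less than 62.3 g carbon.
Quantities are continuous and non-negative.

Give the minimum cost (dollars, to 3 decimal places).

$0.519

Let x1 = kg of steel scrap, x2 = kg of ferromanganese, x3 = kg of pig iron, x4 = kg of scrap grade C, x5 = kg of scrap grade B, x6 = kg of stainless scrap.
Minimise 0.39x1 + 1.51x2 + 0.35x3 + 0.25x4 + 0.25x5 + 1.6x6 subject to:
  0.26x1 + 1.92x2 + 0.76x3 + 0.47x4 + 0.29x5 + 0.33x6 ≤ 1.72   (phosphorus)
  0.31x1 + 0.19x2 + 0.28x3 + 0.53x4 + 0.33x5 + 0.22x6 ≤ 1.68   (sulfur)
  3x1 + 10x2 + 13x3 + 4x4 + 3x5 + 5x6 ≥ 14   (silicon)
  2.5x1 + 67.6x2 + 42x3 + 4.5x4 + 3.3x5 + 0.6x6 ≥ 62.3   (carbon)
  x1, x2, x3, x4, x5, x6 ≥ 0.
The cheapest feasible vertex uses only pig iron; steel scrap, ferromanganese, scrap grade C, scrap grade B, stainless scrap are not used. Binding constraint: carbon.
So pig iron = 1.483 kg.
Total cost: 0.35·1.483 = 0.51905.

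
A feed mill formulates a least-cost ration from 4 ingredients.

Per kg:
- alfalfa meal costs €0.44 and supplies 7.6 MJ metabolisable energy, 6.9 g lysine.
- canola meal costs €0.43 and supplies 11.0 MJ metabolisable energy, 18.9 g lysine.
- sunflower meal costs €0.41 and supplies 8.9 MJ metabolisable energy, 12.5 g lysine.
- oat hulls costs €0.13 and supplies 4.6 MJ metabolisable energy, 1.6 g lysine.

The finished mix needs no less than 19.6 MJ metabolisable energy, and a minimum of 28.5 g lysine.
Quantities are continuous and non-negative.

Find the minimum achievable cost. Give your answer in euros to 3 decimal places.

€0.725

Treat it as an LP. Let x1 = kg of alfalfa meal, x2 = kg of canola meal, x3 = kg of sunflower meal, x4 = kg of oat hulls.
Minimize 0.44x1 + 0.43x2 + 0.41x3 + 0.13x4 subject to:
  7.6x1 + 11x2 + 8.9x3 + 4.6x4 ≥ 19.6   (metabolisable energy)
  6.9x1 + 18.9x2 + 12.5x3 + 1.6x4 ≥ 28.5   (lysine)
  x1, x2, x3, x4 ≥ 0.
The minimum-cost mix takes nothing from alfalfa meal, sunflower meal — only canola meal, oat hulls. The metabolisable energy and lysine requirements are met with equality.
Optimal quantities: canola meal = 1.438 kg, oat hulls = 0.8212 kg.
Hence cost = 0.43·1.438 + 0.13·0.8212 = €0.72510.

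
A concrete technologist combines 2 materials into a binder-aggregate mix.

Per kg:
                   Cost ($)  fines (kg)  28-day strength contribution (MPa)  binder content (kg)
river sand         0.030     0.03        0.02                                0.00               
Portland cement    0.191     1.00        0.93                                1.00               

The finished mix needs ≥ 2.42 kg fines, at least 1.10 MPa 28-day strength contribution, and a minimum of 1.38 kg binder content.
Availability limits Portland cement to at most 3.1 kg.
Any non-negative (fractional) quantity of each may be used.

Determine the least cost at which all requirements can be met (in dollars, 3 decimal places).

$0.462

Let x1 = kg of river sand, x2 = kg of Portland cement.
Minimise 0.03x1 + 0.191x2 s.t.:
  0.03x1 + 1x2 ≥ 2.42   (fines)
  0.02x1 + 0.93x2 ≥ 1.1   (28-day strength contribution)
  1x2 ≥ 1.38   (binder content)
  x2 ≤ 3.1
  x1, x2 ≥ 0.
The minimum-cost mix takes nothing from river sand — only Portland cement. Binding constraint: fines.
Optimal quantities: Portland cement = 2.42 kg.
Cost = 0.191·2.42 = 0.46222.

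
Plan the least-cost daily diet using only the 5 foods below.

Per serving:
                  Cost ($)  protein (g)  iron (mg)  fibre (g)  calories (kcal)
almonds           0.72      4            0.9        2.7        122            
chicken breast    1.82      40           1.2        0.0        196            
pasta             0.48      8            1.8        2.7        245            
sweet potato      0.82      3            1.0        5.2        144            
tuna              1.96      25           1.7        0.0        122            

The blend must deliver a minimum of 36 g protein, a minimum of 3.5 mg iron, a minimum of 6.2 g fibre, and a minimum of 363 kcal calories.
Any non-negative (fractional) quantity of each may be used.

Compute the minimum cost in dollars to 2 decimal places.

$1.90

Set it up as a linear program. Let x1 = servings of almonds, x2 = servings of chicken breast, x3 = servings of pasta, x4 = servings of sweet potato, x5 = servings of tuna.
min 0.72x1 + 1.82x2 + 0.48x3 + 0.82x4 + 1.96x5 with:
  4x1 + 40x2 + 8x3 + 3x4 + 25x5 ≥ 36   (protein)
  0.9x1 + 1.2x2 + 1.8x3 + 1x4 + 1.7x5 ≥ 3.5   (iron)
  2.7x1 + 2.7x3 + 5.2x4 ≥ 6.2   (fibre)
  122x1 + 196x2 + 245x3 + 144x4 + 122x5 ≥ 363   (calories)
  x1, x2, x3, x4, x5 ≥ 0.
The optimal basis is {chicken breast, pasta}; almonds, sweet potato, tuna drop out. There the protein and fibre constraints are tight.
So chicken breast = 0.4407 servings, pasta = 2.296 servings.
Hence cost = 1.82·0.4407 + 0.48·2.296 = $1.9042.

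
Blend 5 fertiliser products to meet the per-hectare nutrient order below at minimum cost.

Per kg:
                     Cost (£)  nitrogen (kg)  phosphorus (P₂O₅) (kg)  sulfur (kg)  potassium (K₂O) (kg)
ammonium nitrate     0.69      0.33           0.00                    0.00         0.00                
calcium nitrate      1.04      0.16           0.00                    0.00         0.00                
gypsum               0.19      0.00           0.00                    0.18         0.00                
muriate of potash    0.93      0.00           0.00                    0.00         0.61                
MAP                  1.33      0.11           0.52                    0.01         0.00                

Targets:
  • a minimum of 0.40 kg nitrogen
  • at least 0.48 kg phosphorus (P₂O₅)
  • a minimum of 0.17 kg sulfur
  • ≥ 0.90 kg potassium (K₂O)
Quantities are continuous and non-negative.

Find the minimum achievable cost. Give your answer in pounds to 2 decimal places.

Set it up as a linear program. Let x1 = kg of ammonium nitrate, x2 = kg of calcium nitrate, x3 = kg of gypsum, x4 = kg of muriate of potash, x5 = kg of MAP.
Minimize 0.69x1 + 1.04x2 + 0.19x3 + 0.93x4 + 1.33x5 s.t.:
  0.33x1 + 0.16x2 + 0.11x5 ≥ 0.4   (nitrogen)
  0.52x5 ≥ 0.48   (phosphorus (P₂O₅))
  0.18x3 + 0.01x5 ≥ 0.17   (sulfur)
  0.61x4 ≥ 0.9   (potassium (K₂O))
  x1, x2, x3, x4, x5 ≥ 0.
The cheapest feasible vertex uses only ammonium nitrate, gypsum, muriate of potash, MAP; calcium nitrate is not used. There the nitrogen, phosphorus (P₂O₅), sulfur, potassium (K₂O) constraints are tight.
So ammonium nitrate = 0.9044 kg, gypsum = 0.8932 kg, muriate of potash = 1.475 kg, MAP = 0.9231 kg.
Hence cost = 0.69·0.9044 + 0.19·0.8932 + 0.93·1.475 + 1.33·0.9231 = £3.3932.

£3.39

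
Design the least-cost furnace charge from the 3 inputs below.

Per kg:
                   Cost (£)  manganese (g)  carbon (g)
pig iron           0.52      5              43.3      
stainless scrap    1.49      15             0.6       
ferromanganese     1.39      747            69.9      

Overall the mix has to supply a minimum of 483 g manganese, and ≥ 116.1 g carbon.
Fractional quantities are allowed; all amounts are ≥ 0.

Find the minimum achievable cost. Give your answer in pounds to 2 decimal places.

£1.74

Let x1 = kg of pig iron, x2 = kg of stainless scrap, x3 = kg of ferromanganese.
Minimise 0.52x1 + 1.49x2 + 1.39x3 subject to:
  5x1 + 15x2 + 747x3 ≥ 483   (manganese)
  43.3x1 + 0.6x2 + 69.9x3 ≥ 116.1   (carbon)
  x1, x2, x3 ≥ 0.
The cheapest feasible vertex uses only pig iron, ferromanganese; stainless scrap is not used. The manganese and carbon requirements are met with equality.
So pig iron = 1.655 kg, ferromanganese = 0.6355 kg.
Total cost: 0.52·1.655 + 1.39·0.6355 = 1.7439.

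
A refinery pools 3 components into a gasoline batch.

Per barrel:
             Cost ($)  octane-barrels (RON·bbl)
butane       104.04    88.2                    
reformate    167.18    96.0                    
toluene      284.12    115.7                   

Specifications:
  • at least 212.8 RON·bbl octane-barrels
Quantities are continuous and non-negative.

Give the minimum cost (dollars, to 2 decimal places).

Let x1 = barrels of butane, x2 = barrels of reformate, x3 = barrels of toluene.
Minimise 104.04x1 + 167.18x2 + 284.12x3 s.t.:
  88.2x1 + 96x2 + 115.7x3 ≥ 212.8   (octane-barrels)
  x1, x2, x3 ≥ 0.
The optimal basis is {butane}; reformate, toluene drop out. There the octane-barrels constraint is tight.
Optimal quantities: butane = 2.4127 barrels.
Objective = 104.04·2.4127 = 251.0173.

$251.02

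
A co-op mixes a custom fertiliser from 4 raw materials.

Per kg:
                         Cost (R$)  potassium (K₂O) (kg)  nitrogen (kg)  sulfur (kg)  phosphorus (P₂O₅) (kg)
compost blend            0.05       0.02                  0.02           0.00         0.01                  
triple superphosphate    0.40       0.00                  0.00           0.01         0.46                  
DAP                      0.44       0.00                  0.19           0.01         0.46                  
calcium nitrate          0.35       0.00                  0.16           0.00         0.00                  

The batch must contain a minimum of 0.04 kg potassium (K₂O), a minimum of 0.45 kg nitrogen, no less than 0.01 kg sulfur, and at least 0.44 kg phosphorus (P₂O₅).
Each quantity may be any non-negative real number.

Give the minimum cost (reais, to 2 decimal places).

R$1.02

Treat it as an LP. Let x1 = kg of compost blend, x2 = kg of triple superphosphate, x3 = kg of DAP, x4 = kg of calcium nitrate.
Minimise 0.05x1 + 0.4x2 + 0.44x3 + 0.35x4 s.t.:
  0.02x1 ≥ 0.04   (potassium (K₂O))
  0.02x1 + 0.19x3 + 0.16x4 ≥ 0.45   (nitrogen)
  0.01x2 + 0.01x3 ≥ 0.01   (sulfur)
  0.01x1 + 0.46x2 + 0.46x3 ≥ 0.44   (phosphorus (P₂O₅))
  x1, x2, x3, x4 ≥ 0.
At the optimum only compost blend, DAP, calcium nitrate are positive (triple superphosphate = 0). The potassium (K₂O), nitrogen, sulfur requirements are met with equality.
Optimal quantities: compost blend = 2 kg, DAP = 1 kg, calcium nitrate = 1.375 kg.
Objective = 0.05·2 + 0.44·1 + 0.35·1.375 = 1.0213.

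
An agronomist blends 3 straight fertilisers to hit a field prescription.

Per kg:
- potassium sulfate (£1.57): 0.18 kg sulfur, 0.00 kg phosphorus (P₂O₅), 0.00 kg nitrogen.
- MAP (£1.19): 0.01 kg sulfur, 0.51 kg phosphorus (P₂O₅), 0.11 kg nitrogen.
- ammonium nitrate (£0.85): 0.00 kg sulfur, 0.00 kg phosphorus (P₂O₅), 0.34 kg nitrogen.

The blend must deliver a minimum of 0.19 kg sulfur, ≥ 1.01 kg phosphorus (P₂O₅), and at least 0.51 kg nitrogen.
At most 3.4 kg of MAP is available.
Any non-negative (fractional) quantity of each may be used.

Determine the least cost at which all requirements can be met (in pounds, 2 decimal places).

£4.57

Treat it as an LP. Let x1 = kg of potassium sulfate, x2 = kg of MAP, x3 = kg of ammonium nitrate.
Minimise 1.57x1 + 1.19x2 + 0.85x3 s.t.:
  0.18x1 + 0.01x2 ≥ 0.19   (sulfur)
  0.51x2 ≥ 1.01   (phosphorus (P₂O₅))
  0.11x2 + 0.34x3 ≥ 0.51   (nitrogen)
  x2 ≤ 3.4
  x1, x2, x3 ≥ 0.
All 3 inputs are positive at the optimum. The sulfur, phosphorus (P₂O₅), nitrogen requirements are met with equality.
Optimal quantities: potassium sulfate = 0.9455 kg, MAP = 1.98 kg, ammonium nitrate = 0.8593 kg.
Cost = 1.57·0.9455 + 1.19·1.98 + 0.85·0.8593 = 4.5710.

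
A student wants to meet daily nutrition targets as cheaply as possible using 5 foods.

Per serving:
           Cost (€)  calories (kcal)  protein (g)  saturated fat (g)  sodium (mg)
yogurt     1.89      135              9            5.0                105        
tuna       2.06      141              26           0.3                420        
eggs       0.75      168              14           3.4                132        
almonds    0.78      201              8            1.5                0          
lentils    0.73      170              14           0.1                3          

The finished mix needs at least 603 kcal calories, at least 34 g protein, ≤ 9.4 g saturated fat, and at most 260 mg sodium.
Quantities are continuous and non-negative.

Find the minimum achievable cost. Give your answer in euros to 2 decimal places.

€2.44

Let x1 = servings of yogurt, x2 = servings of tuna, x3 = servings of eggs, x4 = servings of almonds, x5 = servings of lentils.
Minimize 1.89x1 + 2.06x2 + 0.75x3 + 0.78x4 + 0.73x5 subject to:
  135x1 + 141x2 + 168x3 + 201x4 + 170x5 ≥ 603   (calories)
  9x1 + 26x2 + 14x3 + 8x4 + 14x5 ≥ 34   (protein)
  5x1 + 0.3x2 + 3.4x3 + 1.5x4 + 0.1x5 ≤ 9.4   (saturated fat)
  105x1 + 420x2 + 132x3 + 3x5 ≤ 260   (sodium)
  x1, x2, x3, x4, x5 ≥ 0.
At the optimum only almonds, lentils are positive (yogurt, tuna, eggs = 0). There the calories and protein constraints are tight.
Optimal quantities: almonds = 1.831 servings, lentils = 1.382 servings.
Objective = 0.78·1.831 + 0.73·1.382 = 2.4370.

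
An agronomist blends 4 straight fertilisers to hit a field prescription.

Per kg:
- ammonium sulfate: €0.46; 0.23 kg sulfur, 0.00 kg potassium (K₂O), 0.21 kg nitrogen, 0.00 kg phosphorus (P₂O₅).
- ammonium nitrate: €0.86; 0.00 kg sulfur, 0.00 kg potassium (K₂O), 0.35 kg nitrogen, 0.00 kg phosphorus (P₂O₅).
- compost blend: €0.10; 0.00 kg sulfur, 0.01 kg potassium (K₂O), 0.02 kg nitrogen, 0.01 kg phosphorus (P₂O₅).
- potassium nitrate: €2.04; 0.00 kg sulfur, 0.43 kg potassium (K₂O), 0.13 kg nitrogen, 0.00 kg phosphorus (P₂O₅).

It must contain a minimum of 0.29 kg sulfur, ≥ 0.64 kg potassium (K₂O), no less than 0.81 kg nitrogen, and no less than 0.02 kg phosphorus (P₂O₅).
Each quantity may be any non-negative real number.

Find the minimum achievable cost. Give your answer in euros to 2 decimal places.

This is a linear program. Let x1 = kg of ammonium sulfate, x2 = kg of ammonium nitrate, x3 = kg of compost blend, x4 = kg of potassium nitrate.
Minimize 0.46x1 + 0.86x2 + 0.1x3 + 2.04x4 s.t.:
  0.23x1 ≥ 0.29   (sulfur)
  0.01x3 + 0.43x4 ≥ 0.64   (potassium (K₂O))
  0.21x1 + 0.35x2 + 0.02x3 + 0.13x4 ≥ 0.81   (nitrogen)
  0.01x3 ≥ 0.02   (phosphorus (P₂O₅))
  x1, x2, x3, x4 ≥ 0.
The cheapest feasible vertex uses only ammonium sulfate, compost blend, potassium nitrate; ammonium nitrate is not used. The potassium (K₂O), nitrogen, phosphorus (P₂O₅) requirements are met with equality.
Solving gives x1 = 2.774, x3 = 2, x4 = 1.442.
Cost = 0.46·2.774 + 0.1·2 + 2.04·1.442 = 4.4177.

€4.42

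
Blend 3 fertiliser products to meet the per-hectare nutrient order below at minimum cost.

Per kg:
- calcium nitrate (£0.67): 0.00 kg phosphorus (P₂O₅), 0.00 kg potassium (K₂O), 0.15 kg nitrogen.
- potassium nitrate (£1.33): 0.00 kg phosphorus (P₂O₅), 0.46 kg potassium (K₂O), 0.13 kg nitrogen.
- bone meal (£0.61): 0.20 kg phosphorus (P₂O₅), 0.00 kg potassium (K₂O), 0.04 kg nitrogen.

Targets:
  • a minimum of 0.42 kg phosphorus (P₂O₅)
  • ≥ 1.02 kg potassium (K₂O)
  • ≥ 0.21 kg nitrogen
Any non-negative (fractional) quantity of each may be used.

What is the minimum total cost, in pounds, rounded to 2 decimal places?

Set it up as a linear program. Let x1 = kg of calcium nitrate, x2 = kg of potassium nitrate, x3 = kg of bone meal.
min 0.67x1 + 1.33x2 + 0.61x3 subject to:
  0.2x3 ≥ 0.42   (phosphorus (P₂O₅))
  0.46x2 ≥ 1.02   (potassium (K₂O))
  0.15x1 + 0.13x2 + 0.04x3 ≥ 0.21   (nitrogen)
  x1, x2, x3 ≥ 0.
The optimal basis is {potassium nitrate, bone meal}; calcium nitrate drops out. Binding constraints: phosphorus (P₂O₅) and potassium (K₂O).
Optimal quantities: potassium nitrate = 2.217 kg, bone meal = 2.1 kg.
Total cost: 1.33·2.217 + 0.61·2.1 = 4.2296.

£4.23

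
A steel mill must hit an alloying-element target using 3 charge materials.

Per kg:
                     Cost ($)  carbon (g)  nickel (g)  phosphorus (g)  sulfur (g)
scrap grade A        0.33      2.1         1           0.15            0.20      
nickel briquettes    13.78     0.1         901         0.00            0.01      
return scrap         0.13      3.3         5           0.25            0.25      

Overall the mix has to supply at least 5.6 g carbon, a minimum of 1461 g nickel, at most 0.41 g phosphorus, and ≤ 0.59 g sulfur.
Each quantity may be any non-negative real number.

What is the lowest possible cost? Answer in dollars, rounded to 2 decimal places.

Let x1 = kg of scrap grade A, x2 = kg of nickel briquettes, x3 = kg of return scrap.
Minimize 0.33x1 + 13.78x2 + 0.13x3 s.t.:
  2.1x1 + 0.1x2 + 3.3x3 ≥ 5.6   (carbon)
  1x1 + 901x2 + 5x3 ≥ 1461   (nickel)
  0.15x1 + 0.25x3 ≤ 0.41   (phosphorus)
  0.2x1 + 0.01x2 + 0.25x3 ≤ 0.59   (sulfur)
  x1, x2, x3 ≥ 0.
All 3 inputs are positive at the optimum. The carbon, nickel, phosphorus requirements are met with equality.
Solving gives x1 = 0.2226, x2 = 1.613, x3 = 1.506.
Total cost: 0.33·0.2226 + 13.78·1.613 + 0.13·1.506 = 22.4964.

$22.50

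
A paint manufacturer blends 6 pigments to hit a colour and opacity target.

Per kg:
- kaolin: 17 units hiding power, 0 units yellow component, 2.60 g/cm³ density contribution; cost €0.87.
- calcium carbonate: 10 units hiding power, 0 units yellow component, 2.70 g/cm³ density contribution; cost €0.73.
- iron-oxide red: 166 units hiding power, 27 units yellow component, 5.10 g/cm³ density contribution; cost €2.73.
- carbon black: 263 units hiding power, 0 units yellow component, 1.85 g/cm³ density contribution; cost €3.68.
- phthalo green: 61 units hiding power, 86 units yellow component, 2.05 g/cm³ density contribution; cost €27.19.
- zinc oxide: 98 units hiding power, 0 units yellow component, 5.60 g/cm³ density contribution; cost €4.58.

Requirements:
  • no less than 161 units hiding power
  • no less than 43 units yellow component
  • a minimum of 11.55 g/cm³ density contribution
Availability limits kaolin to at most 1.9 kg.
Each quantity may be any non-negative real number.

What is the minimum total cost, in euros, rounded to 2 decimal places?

€5.27

Let x1 = kg of kaolin, x2 = kg of calcium carbonate, x3 = kg of iron-oxide red, x4 = kg of carbon black, x5 = kg of phthalo green, x6 = kg of zinc oxide.
Minimise 0.87x1 + 0.73x2 + 2.73x3 + 3.68x4 + 27.19x5 + 4.58x6 with:
  17x1 + 10x2 + 166x3 + 263x4 + 61x5 + 98x6 ≥ 161   (hiding power)
  27x3 + 86x5 ≥ 43   (yellow component)
  2.6x1 + 2.7x2 + 5.1x3 + 1.85x4 + 2.05x5 + 5.6x6 ≥ 11.55   (density contribution)
  x1 ≤ 1.9
  x1, x2, x3, x4, x5, x6 ≥ 0.
The minimum-cost mix takes nothing from kaolin, carbon black, phthalo green, zinc oxide — only calcium carbonate, iron-oxide red. The yellow component and density contribution requirements are met with equality.
Solving gives x2 = 1.2695, x3 = 1.5926.
Objective = 0.73·1.2695 + 2.73·1.5926 = 5.2745.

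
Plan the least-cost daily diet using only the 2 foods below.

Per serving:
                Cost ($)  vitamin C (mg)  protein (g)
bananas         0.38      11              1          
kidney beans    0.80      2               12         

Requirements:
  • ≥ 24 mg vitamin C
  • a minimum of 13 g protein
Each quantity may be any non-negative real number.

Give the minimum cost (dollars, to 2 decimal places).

$1.50

Let x1 = servings of bananas, x2 = servings of kidney beans.
Minimise 0.38x1 + 0.8x2 subject to:
  11x1 + 2x2 ≥ 24   (vitamin C)
  1x1 + 12x2 ≥ 13   (protein)
  x1, x2 ≥ 0.
Both inputs are positive at the optimum. The vitamin C and protein requirements are met with equality.
So bananas = 2.015 servings, kidney beans = 0.9154 servings.
Cost = 0.38·2.015 + 0.8·0.9154 = 1.4980.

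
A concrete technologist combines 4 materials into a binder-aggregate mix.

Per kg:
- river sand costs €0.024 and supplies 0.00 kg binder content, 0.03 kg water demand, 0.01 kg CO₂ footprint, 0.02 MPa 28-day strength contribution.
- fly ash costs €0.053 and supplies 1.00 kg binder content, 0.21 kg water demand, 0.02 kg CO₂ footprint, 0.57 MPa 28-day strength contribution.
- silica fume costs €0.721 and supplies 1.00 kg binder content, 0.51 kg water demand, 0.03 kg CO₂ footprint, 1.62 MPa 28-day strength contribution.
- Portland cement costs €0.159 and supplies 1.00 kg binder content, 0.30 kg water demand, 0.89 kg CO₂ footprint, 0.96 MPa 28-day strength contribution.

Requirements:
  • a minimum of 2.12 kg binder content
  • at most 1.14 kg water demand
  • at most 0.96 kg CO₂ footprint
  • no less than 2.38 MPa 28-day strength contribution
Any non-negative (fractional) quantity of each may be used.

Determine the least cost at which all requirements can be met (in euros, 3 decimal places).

Let x1 = kg of river sand, x2 = kg of fly ash, x3 = kg of silica fume, x4 = kg of Portland cement.
Minimise 0.024x1 + 0.053x2 + 0.721x3 + 0.159x4 s.t.:
  1x2 + 1x3 + 1x4 ≥ 2.12   (binder content)
  0.03x1 + 0.21x2 + 0.51x3 + 0.3x4 ≤ 1.14   (water demand)
  0.01x1 + 0.02x2 + 0.03x3 + 0.89x4 ≤ 0.96   (CO₂ footprint)
  0.02x1 + 0.57x2 + 1.62x3 + 0.96x4 ≥ 2.38   (28-day strength contribution)
  x1, x2, x3, x4 ≥ 0.
The optimal basis is {fly ash}; river sand, silica fume, Portland cement drop out. There the 28-day strength contribution constraint is tight.
Solving gives x2 = 4.175.
Cost = 0.053·4.175 = 0.22128.

€0.221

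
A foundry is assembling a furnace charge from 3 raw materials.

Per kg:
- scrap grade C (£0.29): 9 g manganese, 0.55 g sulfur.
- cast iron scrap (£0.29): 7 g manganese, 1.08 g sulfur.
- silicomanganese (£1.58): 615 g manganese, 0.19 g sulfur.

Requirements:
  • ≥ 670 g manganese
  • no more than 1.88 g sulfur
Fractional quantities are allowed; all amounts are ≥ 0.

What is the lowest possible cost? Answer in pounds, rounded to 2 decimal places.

£1.72

Let x1 = kg of scrap grade C, x2 = kg of cast iron scrap, x3 = kg of silicomanganese.
Minimize 0.29x1 + 0.29x2 + 1.58x3 subject to:
  9x1 + 7x2 + 615x3 ≥ 670   (manganese)
  0.55x1 + 1.08x2 + 0.19x3 ≤ 1.88   (sulfur)
  x1, x2, x3 ≥ 0.
The optimal basis is {silicomanganese}; scrap grade C, cast iron scrap drop out. Binding constraint: manganese.
Solving gives x3 = 1.089.
Total cost: 1.58·1.089 = 1.7206.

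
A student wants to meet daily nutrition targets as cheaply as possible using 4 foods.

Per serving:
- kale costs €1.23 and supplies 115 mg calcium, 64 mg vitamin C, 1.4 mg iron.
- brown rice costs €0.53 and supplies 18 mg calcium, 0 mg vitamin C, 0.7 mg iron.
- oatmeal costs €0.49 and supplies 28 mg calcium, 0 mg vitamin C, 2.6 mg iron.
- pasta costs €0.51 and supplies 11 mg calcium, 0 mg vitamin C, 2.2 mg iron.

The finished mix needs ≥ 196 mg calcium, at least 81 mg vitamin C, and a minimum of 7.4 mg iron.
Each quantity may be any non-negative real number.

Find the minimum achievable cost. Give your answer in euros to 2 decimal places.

Let x1 = servings of kale, x2 = servings of brown rice, x3 = servings of oatmeal, x4 = servings of pasta.
min 1.23x1 + 0.53x2 + 0.49x3 + 0.51x4 with:
  115x1 + 18x2 + 28x3 + 11x4 ≥ 196   (calcium)
  64x1 ≥ 81   (vitamin C)
  1.4x1 + 0.7x2 + 2.6x3 + 2.2x4 ≥ 7.4   (iron)
  x1, x2, x3, x4 ≥ 0.
The cheapest feasible vertex uses only kale, oatmeal; brown rice, pasta are not used. The vitamin C and iron requirements are met with equality.
That vertex is x1 = 1.266, x3 = 2.165.
Hence cost = 1.23·1.266 + 0.49·2.165 = €2.6180.

€2.62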